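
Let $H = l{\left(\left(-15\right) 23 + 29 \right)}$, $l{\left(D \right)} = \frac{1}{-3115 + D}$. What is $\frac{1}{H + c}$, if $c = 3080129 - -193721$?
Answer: $\frac{3431}{11232579349} \approx 3.0545 \cdot 10^{-7}$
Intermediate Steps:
$c = 3273850$ ($c = 3080129 + 193721 = 3273850$)
$H = - \frac{1}{3431}$ ($H = \frac{1}{-3115 + \left(\left(-15\right) 23 + 29\right)} = \frac{1}{-3115 + \left(-345 + 29\right)} = \frac{1}{-3115 - 316} = \frac{1}{-3431} = - \frac{1}{3431} \approx -0.00029146$)
$\frac{1}{H + c} = \frac{1}{- \frac{1}{3431} + 3273850} = \frac{1}{\frac{11232579349}{3431}} = \frac{3431}{11232579349}$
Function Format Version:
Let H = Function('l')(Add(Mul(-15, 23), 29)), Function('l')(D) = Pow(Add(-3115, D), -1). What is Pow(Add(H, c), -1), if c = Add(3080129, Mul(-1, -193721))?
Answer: Rational(3431, 11232579349) ≈ 3.0545e-7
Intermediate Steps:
c = 3273850 (c = Add(3080129, 193721) = 3273850)
H = Rational(-1, 3431) (H = Pow(Add(-3115, Add(Mul(-15, 23), 29)), -1) = Pow(Add(-3115, Add(-345, 29)), -1) = Pow(Add(-3115, -316), -1) = Pow(-3431, -1) = Rational(-1, 3431) ≈ -0.00029146)
Pow(Add(H, c), -1) = Pow(Add(Rational(-1, 3431), 3273850), -1) = Pow(Rational(11232579349, 3431), -1) = Rational(3431, 11232579349)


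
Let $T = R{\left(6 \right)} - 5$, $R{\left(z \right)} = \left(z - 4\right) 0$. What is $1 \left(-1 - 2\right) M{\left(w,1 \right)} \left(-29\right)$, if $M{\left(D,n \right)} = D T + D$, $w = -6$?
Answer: $2088$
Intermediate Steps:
$R{\left(z \right)} = 0$ ($R{\left(z \right)} = \left(-4 + z\right) 0 = 0$)
$T = -5$ ($T = 0 - 5 = -5$)
$M{\left(D,n \right)} = - 4 D$ ($M{\left(D,n \right)} = D \left(-5\right) + D = - 5 D + D = - 4 D$)
$1 \left(-1 - 2\right) M{\left(w,1 \right)} \left(-29\right) = 1 \left(-1 - 2\right) \left(\left(-4\right) \left(-6\right)\right) \left(-29\right) = 1 \left(-3\right) 24 \left(-29\right) = \left(-3\right) 24 \left(-29\right) = \left(-72\right) \left(-29\right) = 2088$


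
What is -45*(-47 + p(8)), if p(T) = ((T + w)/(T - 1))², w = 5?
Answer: 96030/49 ≈ 1959.8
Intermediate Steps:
p(T) = (5 + T)²/(-1 + T)² (p(T) = ((T + 5)/(T - 1))² = ((5 + T)/(-1 + T))² = (5 + T)²/(-1 + T)²)
-45*(-47 + p(8)) = -45*(-47 + (5 + 8)²/(-1 + 8)²) = -45*(-47 + 13²/7²) = -45*(-47 + (1/49)*169) = -45*(-47 + 169/49) = -45*(-2134/49) = 96030/49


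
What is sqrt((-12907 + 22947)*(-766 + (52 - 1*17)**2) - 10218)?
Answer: sqrt(4598142) ≈ 2144.3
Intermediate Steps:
sqrt((-12907 + 22947)*(-766 + (52 - 1*17)**2) - 10218) = sqrt(10040*(-766 + (52 - 17)**2) - 10218) = sqrt(10040*(-766 + 35**2) - 10218) = sqrt(10040*(-766 + 1225) - 10218) = sqrt(10040*459 - 10218) = sqrt(4608360 - 10218) = sqrt(4598142)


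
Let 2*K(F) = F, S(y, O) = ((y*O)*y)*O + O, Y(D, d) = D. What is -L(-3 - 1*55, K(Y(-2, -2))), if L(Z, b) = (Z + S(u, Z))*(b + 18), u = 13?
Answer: -9662800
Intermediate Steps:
S(y, O) = O + O**2*y**2 (S(y, O) = ((O*y)*y)*O + O = (O*y**2)*O + O = O**2*y**2 + O = O + O**2*y**2)
K(F) = F/2
L(Z, b) = (18 + b)*(Z + Z*(1 + 169*Z)) (L(Z, b) = (Z + Z*(1 + Z*13**2))*(b + 18) = (Z + Z*(1 + Z*169))*(18 + b) = (Z + Z*(1 + 169*Z))*(18 + b) = (18 + b)*(Z + Z*(1 + 169*Z)))
-L(-3 - 1*55, K(Y(-2, -2))) = -(-3 - 1*55)*(36 + (1/2)*(-2) + 3042*(-3 - 1*55) + ((1/2)*(-2))*(1 + 169*(-3 - 1*55))) = -(-3 - 55)*(36 - 1 + 3042*(-3 - 55) - (1 + 169*(-3 - 55))) = -(-58)*(36 - 1 + 3042*(-58) - (1 + 169*(-58))) = -(-58)*(36 - 1 - 176436 - (1 - 9802)) = -(-58)*(36 - 1 - 176436 - 1*(-9801)) = -(-58)*(36 - 1 - 176436 + 9801) = -(-58)*(-166600) = -1*9662800 = -9662800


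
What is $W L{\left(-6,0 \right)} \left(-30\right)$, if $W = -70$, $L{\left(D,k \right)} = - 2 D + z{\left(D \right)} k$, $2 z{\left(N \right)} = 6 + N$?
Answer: $25200$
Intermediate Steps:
$z{\left(N \right)} = 3 + \frac{N}{2}$ ($z{\left(N \right)} = \frac{6 + N}{2} = 3 + \frac{N}{2}$)
$L{\left(D,k \right)} = - 2 D + k \left(3 + \frac{D}{2}\right)$ ($L{\left(D,k \right)} = - 2 D + \left(3 + \frac{D}{2}\right) k = - 2 D + k \left(3 + \frac{D}{2}\right)$)
$W L{\left(-6,0 \right)} \left(-30\right) = - 70 \left(\left(-2\right) \left(-6\right) + \frac{1}{2} \cdot 0 \left(6 - 6\right)\right) \left(-30\right) = - 70 \left(12 + \frac{1}{2} \cdot 0 \cdot 0\right) \left(-30\right) = - 70 \left(12 + 0\right) \left(-30\right) = - 70 \cdot 12 \left(-30\right) = \left(-70\right) \left(-360\right) = 25200$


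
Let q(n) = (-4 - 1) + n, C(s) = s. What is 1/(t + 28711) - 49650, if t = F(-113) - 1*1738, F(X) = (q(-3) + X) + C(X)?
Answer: -1327591349/26739 ≈ -49650.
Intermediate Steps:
q(n) = -5 + n
F(X) = -8 + 2*X (F(X) = ((-5 - 3) + X) + X = (-8 + X) + X = -8 + 2*X)
t = -1972 (t = (-8 + 2*(-113)) - 1*1738 = (-8 - 226) - 1738 = -234 - 1738 = -1972)
1/(t + 28711) - 49650 = 1/(-1972 + 28711) - 49650 = 1/26739 - 49650 = -1327591349/26739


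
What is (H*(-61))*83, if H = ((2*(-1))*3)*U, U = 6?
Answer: 182268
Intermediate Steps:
H = -36 (H = ((2*(-1))*3)*6 = -2*3*6 = -6*6 = -36)
(H*(-61))*83 = -36*(-61)*83 = 2196*83 = 182268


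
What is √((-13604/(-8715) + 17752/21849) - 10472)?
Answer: 2*I*√10544514813598898265/63471345 ≈ 102.32*I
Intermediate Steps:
√((-13604/(-8715) + 17752/21849) - 10472) = √((-13604*(-1/8715) + 17752*(1/21849)) - 10472) = √((13604/8715 + 17752/21849) - 10472) = √(150647492/63471345 - 10472) = √(-664521277348/63471345) = 2*I*√10544514813598898265/63471345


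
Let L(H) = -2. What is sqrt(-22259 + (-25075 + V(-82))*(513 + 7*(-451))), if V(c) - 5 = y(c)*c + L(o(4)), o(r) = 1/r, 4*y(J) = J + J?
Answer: sqrt(57378981) ≈ 7574.9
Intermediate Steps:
y(J) = J/2 (y(J) = (J + J)/4 = (2*J)/4 = J/2)
o(r) = 1/r
V(c) = 3 + c**2/2 (V(c) = 5 + ((c/2)*c - 2) = 5 + (c**2/2 - 2) = 5 + (-2 + c**2/2) = 3 + c**2/2)
sqrt(-22259 + (-25075 + V(-82))*(513 + 7*(-451))) = sqrt(-22259 + (-25075 + (3 + (1/2)*(-82)**2))*(513 + 7*(-451))) = sqrt(-22259 + (-25075 + (3 + (1/2)*6724))*(513 - 3157)) = sqrt(-22259 + (-25075 + (3 + 3362))*(-2644)) = sqrt(-22259 + (-25075 + 3365)*(-2644)) = sqrt(-22259 - 21710*(-2644)) = sqrt(-22259 + 57401240) = sqrt(57378981)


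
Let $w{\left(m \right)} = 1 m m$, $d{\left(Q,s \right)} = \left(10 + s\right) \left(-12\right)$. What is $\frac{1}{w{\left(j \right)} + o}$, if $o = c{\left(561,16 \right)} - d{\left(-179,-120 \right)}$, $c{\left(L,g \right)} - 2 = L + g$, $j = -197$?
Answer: $\frac{1}{38068} \approx 2.6269 \cdot 10^{-5}$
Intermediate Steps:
$c{\left(L,g \right)} = 2 + L + g$ ($c{\left(L,g \right)} = 2 + \left(L + g\right) = 2 + L + g$)
$d{\left(Q,s \right)} = -120 - 12 s$
$o = -741$ ($o = \left(2 + 561 + 16\right) - \left(-120 - -1440\right) = 579 - \left(-120 + 1440\right) = 579 - 1320 = -741$)
$w{\left(m \right)} = m^{2}$ ($w{\left(m \right)} = m m = m^{2}$)
$\frac{1}{w{\left(j \right)} + o} = \frac{1}{\left(-197\right)^{2} - 741} = \frac{1}{38809 - 741} = \frac{1}{38068}$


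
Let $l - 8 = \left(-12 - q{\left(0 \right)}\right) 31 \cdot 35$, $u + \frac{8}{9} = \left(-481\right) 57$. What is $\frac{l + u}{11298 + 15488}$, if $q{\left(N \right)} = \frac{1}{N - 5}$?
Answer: $- \frac{180958}{120537} \approx -1.5013$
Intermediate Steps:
$q{\left(N \right)} = \frac{1}{-5 + N}$
$u = - \frac{246761}{9}$ ($u = - \frac{8}{9} - 27417 = - \frac{246761}{9} \approx -27418.0$)
$l = -12795$ ($l = 8 + \left(-12 - \frac{1}{-5 + 0}\right) 31 \cdot 35 = 8 + \left(-12 - \frac{1}{-5}\right) 31 \cdot 35 = 8 + \left(-12 - - \frac{1}{5}\right) 31 \cdot 35 = 8 + \left(-12 + \frac{1}{5}\right) 31 \cdot 35 = 8 + \left(- \frac{59}{5}\right) 31 \cdot 35 = 8 - 12803 = -12795$)
$\frac{l + u}{11298 + 15488} = \frac{-12795 - \frac{246761}{9}}{11298 + 15488} = - \frac{361916}{9 \cdot 26786} = \left(- \frac{361916}{9}\right) \frac{1}{26786} = - \frac{180958}{120537}$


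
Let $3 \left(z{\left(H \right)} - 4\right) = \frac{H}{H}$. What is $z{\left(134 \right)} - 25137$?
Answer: $- \frac{75398}{3} \approx -25133.0$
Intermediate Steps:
$z{\left(H \right)} = \frac{13}{3}$ ($z{\left(H \right)} = 4 + \frac{H \frac{1}{H}}{3} = 4 + \frac{1}{3} \cdot 1 = 4 + \frac{1}{3} = \frac{13}{3}$)
$z{\left(134 \right)} - 25137 = \frac{13}{3} - 25137 = - \frac{75398}{3}$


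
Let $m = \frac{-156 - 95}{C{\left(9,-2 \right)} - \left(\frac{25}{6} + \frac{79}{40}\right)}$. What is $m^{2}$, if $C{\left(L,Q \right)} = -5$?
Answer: $\frac{907214400}{1787569} \approx 507.51$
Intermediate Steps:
$m = \frac{30120}{1337}$ ($m = \frac{-156 - 95}{-5 - \left(\frac{25}{6} + \frac{79}{40}\right)} = - \frac{251}{-5 - \frac{737}{120}} = - \frac{251}{- \frac{1337}{120}} = \left(-251\right) \left(- \frac{120}{1337}\right) = \frac{30120}{1337} \approx 22.528$)
$m^{2} = \left(\frac{30120}{1337}\right)^{2} = \frac{907214400}{1787569}$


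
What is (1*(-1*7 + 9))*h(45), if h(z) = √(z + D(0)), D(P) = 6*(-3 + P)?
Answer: 6*√3 ≈ 10.392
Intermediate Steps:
D(P) = -18 + 6*P
h(z) = √(-18 + z) (h(z) = √(z + (-18 + 6*0)) = √(z + (-18 + 0)) = √(z - 18) = √(-18 + z))
(1*(-1*7 + 9))*h(45) = (1*(-1*7 + 9))*√(-18 + 45) = (1*(-7 + 9))*√27 = (1*2)*(3*√3) = 2*(3*√3) = 6*√3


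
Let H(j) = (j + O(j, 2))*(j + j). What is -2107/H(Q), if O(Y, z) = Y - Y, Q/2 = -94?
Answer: -2107/70688 ≈ -0.029807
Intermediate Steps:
Q = -188 (Q = 2*(-94) = -188)
O(Y, z) = 0
H(j) = 2*j² (H(j) = (j + 0)*(j + j) = j*(2*j) = 2*j²)
-2107/H(Q) = -2107/(2*(-188)²) = -2107/(2*35344) = -2107/70688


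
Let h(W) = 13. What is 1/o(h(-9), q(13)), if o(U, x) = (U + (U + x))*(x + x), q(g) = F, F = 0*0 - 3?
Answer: -1/138 ≈ -0.0072464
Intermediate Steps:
F = -3 (F = 0 - 3 = -3)
q(g) = -3
o(U, x) = 2*x*(x + 2*U) (o(U, x) = (x + 2*U)*(2*x) = 2*x*(x + 2*U))
1/o(h(-9), q(13)) = 1/(2*(-3)*(-3 + 2*13)) = 1/(2*(-3)*(-3 + 26)) = 1/(2*(-3)*23) = 1/(-138) = -1/138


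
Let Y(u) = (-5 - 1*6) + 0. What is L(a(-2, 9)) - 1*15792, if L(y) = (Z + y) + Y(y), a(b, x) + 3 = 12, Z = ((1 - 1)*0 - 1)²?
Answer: -15793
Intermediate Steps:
Z = 1 (Z = (0*0 - 1)² = (0 - 1)² = (-1)² = 1)
a(b, x) = 9 (a(b, x) = -3 + 12 = 9)
Y(u) = -11 (Y(u) = (-5 - 6) + 0 = -11 + 0 = -11)
L(y) = -10 + y (L(y) = (1 + y) - 11 = -10 + y)
L(a(-2, 9)) - 1*15792 = (-10 + 9) - 1*15792 = -1 - 15792 = -15793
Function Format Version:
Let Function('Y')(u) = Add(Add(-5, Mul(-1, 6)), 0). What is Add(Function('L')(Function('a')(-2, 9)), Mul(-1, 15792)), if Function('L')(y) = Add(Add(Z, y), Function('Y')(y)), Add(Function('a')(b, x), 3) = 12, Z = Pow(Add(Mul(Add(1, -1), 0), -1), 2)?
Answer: -15793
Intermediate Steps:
Z = 1 (Z = Pow(Add(Mul(0, 0), -1), 2) = Pow(Add(0, -1), 2) = Pow(-1, 2) = 1)
Function('a')(b, x) = 9 (Function('a')(b, x) = Add(-3, 12) = 9)
Function('Y')(u) = -11 (Function('Y')(u) = Add(Add(-5, -6), 0) = Add(-11, 0) = -11)
Function('L')(y) = Add(-10, y) (Function('L')(y) = Add(Add(1, y), -11) = Add(-10, y))
Add(Function('L')(Function('a')(-2, 9)), Mul(-1, 15792)) = Add(Add(-10, 9), Mul(-1, 15792)) = Add(-1, -15792) = -15793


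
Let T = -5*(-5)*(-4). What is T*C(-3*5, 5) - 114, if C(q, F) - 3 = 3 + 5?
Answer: -1214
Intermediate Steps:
C(q, F) = 11 (C(q, F) = 3 + (3 + 5) = 3 + 8 = 11)
T = -100 (T = 25*(-4) = -100)
T*C(-3*5, 5) - 114 = -100*11 - 114 = -1100 - 114 = -1214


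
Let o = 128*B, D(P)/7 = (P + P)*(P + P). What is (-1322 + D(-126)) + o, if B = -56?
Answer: 436038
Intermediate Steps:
D(P) = 28*P² (D(P) = 7*((P + P)*(P + P)) = 7*((2*P)*(2*P)) = 7*(4*P²) = 28*P²)
o = -7168 (o = 128*(-56) = -7168)
(-1322 + D(-126)) + o = (-1322 + 28*(-126)²) - 7168 = (-1322 + 28*15876) - 7168 = (-1322 + 444528) - 7168 = 443206 - 7168 = 436038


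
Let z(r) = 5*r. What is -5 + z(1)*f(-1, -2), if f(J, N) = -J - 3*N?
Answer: 30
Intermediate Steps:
-5 + z(1)*f(-1, -2) = -5 + (5*1)*(-1*(-1) - 3*(-2)) = -5 + 5*(1 + 6) = -5 + 5*7 = -5 + 35 = 30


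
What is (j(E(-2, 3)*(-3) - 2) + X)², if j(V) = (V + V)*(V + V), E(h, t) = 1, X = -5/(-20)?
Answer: 160801/16 ≈ 10050.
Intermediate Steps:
X = ¼ (X = -5*(-1/20) = ¼ ≈ 0.25000)
j(V) = 4*V² (j(V) = (2*V)*(2*V) = 4*V²)
(j(E(-2, 3)*(-3) - 2) + X)² = (4*(1*(-3) - 2)² + ¼)² = (4*(-3 - 2)² + ¼)² = (4*(-5)² + ¼)² = (4*25 + ¼)² = (100 + ¼)² = (401/4)² = 160801/16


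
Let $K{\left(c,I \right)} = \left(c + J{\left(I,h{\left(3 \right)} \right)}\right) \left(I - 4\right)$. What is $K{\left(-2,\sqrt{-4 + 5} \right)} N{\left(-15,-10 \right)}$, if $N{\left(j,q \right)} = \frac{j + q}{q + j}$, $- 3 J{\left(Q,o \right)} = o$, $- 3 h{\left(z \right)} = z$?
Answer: $5$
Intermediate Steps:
$h{\left(z \right)} = - \frac{z}{3}$
$J{\left(Q,o \right)} = - \frac{o}{3}$
$K{\left(c,I \right)} = \left(-4 + I\right) \left(\frac{1}{3} + c\right)$ ($K{\left(c,I \right)} = \left(c - \frac{\left(- \frac{1}{3}\right) 3}{3}\right) \left(I - 4\right) = \left(c - - \frac{1}{3}\right) \left(-4 + I\right) = \left(c + \frac{1}{3}\right) \left(-4 + I\right) = \left(\frac{1}{3} + c\right) \left(-4 + I\right) = \left(-4 + I\right) \left(\frac{1}{3} + c\right)$)
$N{\left(j,q \right)} = 1$ ($N{\left(j,q \right)} = \frac{j + q}{j + q} = 1$)
$K{\left(-2,\sqrt{-4 + 5} \right)} N{\left(-15,-10 \right)} = \left(- \frac{4}{3} - -8 + \frac{\sqrt{-4 + 5}}{3} + \sqrt{-4 + 5} \left(-2\right)\right) 1 = \left(- \frac{4}{3} + 8 + \frac{\sqrt{1}}{3} + \sqrt{1} \left(-2\right)\right) 1 = \left(- \frac{4}{3} + 8 + \frac{1}{3} \cdot 1 + 1 \left(-2\right)\right) 1 = \left(- \frac{4}{3} + 8 + \frac{1}{3} - 2\right) 1 = 5 \cdot 1 = 5$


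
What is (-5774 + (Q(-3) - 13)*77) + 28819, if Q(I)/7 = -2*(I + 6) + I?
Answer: 17193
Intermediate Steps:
Q(I) = -84 - 7*I (Q(I) = 7*(-2*(I + 6) + I) = 7*(-2*(6 + I) + I) = 7*((-12 - 2*I) + I) = 7*(-12 - I) = -84 - 7*I)
(-5774 + (Q(-3) - 13)*77) + 28819 = (-5774 + ((-84 - 7*(-3)) - 13)*77) + 28819 = (-5774 + ((-84 + 21) - 13)*77) + 28819 = (-5774 + (-63 - 13)*77) + 28819 = (-5774 - 76*77) + 28819 = (-5774 - 5852) + 28819 = -11626 + 28819 = 17193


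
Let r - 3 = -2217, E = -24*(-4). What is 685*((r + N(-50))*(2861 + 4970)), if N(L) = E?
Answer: -11361449730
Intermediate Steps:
E = 96
N(L) = 96
r = -2214 (r = 3 - 2217 = -2214)
685*((r + N(-50))*(2861 + 4970)) = 685*((-2214 + 96)*(2861 + 4970)) = 685*(-2118*7831) = 685*(-16586058) = -11361449730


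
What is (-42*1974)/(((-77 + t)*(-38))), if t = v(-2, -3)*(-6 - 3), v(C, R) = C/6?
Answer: -20727/703 ≈ -29.484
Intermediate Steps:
v(C, R) = C/6 (v(C, R) = C*(1/6) = C/6)
t = 3 (t = ((1/6)*(-2))*(-6 - 3) = -1/3*(-9) = 3)
(-42*1974)/(((-77 + t)*(-38))) = (-42*1974)/(((-77 + 3)*(-38))) = -82908/((-74*(-38))) = -82908/2812 = -82908*1/2812 = -20727/703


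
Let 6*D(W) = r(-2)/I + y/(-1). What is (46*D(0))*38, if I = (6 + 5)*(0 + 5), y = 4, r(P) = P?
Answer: -64676/55 ≈ -1175.9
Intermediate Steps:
I = 55 (I = 11*5 = 55)
D(W) = -37/55 (D(W) = (-2/55 + 4/(-1))/6 = (-2*1/55 + 4*(-1))/6 = (-2/55 - 4)/6 = (⅙)*(-222/55) = -37/55)
(46*D(0))*38 = (46*(-37/55))*38 = -1702/55*38 = -64676/55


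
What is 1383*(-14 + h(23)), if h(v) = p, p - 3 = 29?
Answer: 24894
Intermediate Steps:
p = 32 (p = 3 + 29 = 32)
h(v) = 32
1383*(-14 + h(23)) = 1383*(-14 + 32) = 1383*18 = 24894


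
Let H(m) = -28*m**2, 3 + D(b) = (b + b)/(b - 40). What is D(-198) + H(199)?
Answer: -131950691/119 ≈ -1.1088e+6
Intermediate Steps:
D(b) = -3 + 2*b/(-40 + b) (D(b) = -3 + (b + b)/(b - 40) = -3 + (2*b)/(-40 + b) = -3 + 2*b/(-40 + b))
D(-198) + H(199) = (120 - 1*(-198))/(-40 - 198) - 28*199**2 = (120 + 198)/(-238) - 28*39601 = -1/238*318 - 1108828 = -159/119 - 1108828 = -131950691/119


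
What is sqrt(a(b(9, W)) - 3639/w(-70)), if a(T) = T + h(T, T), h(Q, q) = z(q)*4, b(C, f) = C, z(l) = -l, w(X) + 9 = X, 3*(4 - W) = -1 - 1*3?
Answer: sqrt(118974)/79 ≈ 4.3661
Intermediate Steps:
W = 16/3 (W = 4 - (-1 - 1*3)/3 = 4 - (-1 - 3)/3 = 4 - 1/3*(-4) = 4 + 4/3 = 16/3 ≈ 5.3333)
w(X) = -9 + X
h(Q, q) = -4*q (h(Q, q) = -q*4 = -4*q)
a(T) = -3*T (a(T) = T - 4*T = -3*T)
sqrt(a(b(9, W)) - 3639/w(-70)) = sqrt(-3*9 - 3639/(-9 - 70)) = sqrt(-27 - 3639/(-79)) = sqrt(-27 - 3639*(-1/79)) = sqrt(-27 + 3639/79) = sqrt(1506/79) = sqrt(118974)/79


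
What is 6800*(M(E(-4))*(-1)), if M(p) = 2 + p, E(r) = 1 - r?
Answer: -47600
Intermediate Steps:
6800*(M(E(-4))*(-1)) = 6800*((2 + (1 - 1*(-4)))*(-1)) = 6800*((2 + (1 + 4))*(-1)) = 6800*((2 + 5)*(-1)) = 6800*(7*(-1)) = 6800*(-7) = -47600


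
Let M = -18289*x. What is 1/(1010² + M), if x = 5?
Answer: 1/928655 ≈ 1.0768e-6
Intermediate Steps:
M = -91445 (M = -18289*5 = -91445)
1/(1010² + M) = 1/(1010² - 91445) = 1/(1020100 - 91445) = 1/928655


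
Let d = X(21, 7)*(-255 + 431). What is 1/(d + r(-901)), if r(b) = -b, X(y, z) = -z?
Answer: -1/331 ≈ -0.0030211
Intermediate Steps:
d = -1232 (d = (-1*7)*(-255 + 431) = -7*176 = -1232)
1/(d + r(-901)) = 1/(-1232 - 1*(-901)) = 1/(-1232 + 901) = 1/(-331) = -1/331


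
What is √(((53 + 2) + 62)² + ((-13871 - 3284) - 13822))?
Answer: 2*I*√4322 ≈ 131.48*I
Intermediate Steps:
√(((53 + 2) + 62)² + ((-13871 - 3284) - 13822)) = √((55 + 62)² + (-17155 - 13822)) = √(117² - 30977) = √(13689 - 30977) = √(-17288) = 2*I*√4322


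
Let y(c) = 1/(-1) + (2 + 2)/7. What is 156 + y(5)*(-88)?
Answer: 1356/7 ≈ 193.71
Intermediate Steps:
y(c) = -3/7 (y(c) = 1*(-1) + 4*(1/7) = -1 + 4/7 = -3/7)
156 + y(5)*(-88) = 156 - 3/7*(-88) = 156 + 264/7 = 1356/7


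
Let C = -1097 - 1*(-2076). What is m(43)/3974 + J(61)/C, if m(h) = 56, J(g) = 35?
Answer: 96957/1945273 ≈ 0.049842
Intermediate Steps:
C = 979 (C = -1097 + 2076 = 979)
m(43)/3974 + J(61)/C = 56/3974 + 35/979 = 56*(1/3974) + 35*(1/979) = 28/1987 + 35/979 = 96957/1945273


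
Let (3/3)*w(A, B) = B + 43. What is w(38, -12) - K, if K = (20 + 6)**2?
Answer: -645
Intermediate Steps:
w(A, B) = 43 + B (w(A, B) = B + 43 = 43 + B)
K = 676 (K = 26**2 = 676)
w(38, -12) - K = (43 - 12) - 1*676 = 31 - 676 = -645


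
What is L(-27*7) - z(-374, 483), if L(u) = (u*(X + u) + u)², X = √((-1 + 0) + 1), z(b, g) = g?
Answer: 1262522541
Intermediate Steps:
X = 0 (X = √(-1 + 1) = √0 = 0)
L(u) = (u + u²)² (L(u) = (u*(0 + u) + u)² = (u*u + u)² = (u² + u)² = (u + u²)²)
L(-27*7) - z(-374, 483) = (-27*7)²*(1 - 27*7)² - 1*483 = (-189)²*(1 - 189)² - 483 = 35721*(-188)² - 483 = 35721*35344 - 483 = 1262523024 - 483 = 1262522541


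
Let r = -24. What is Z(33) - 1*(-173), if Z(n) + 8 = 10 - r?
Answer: 199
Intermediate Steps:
Z(n) = 26 (Z(n) = -8 + (10 - 1*(-24)) = -8 + (10 + 24) = -8 + 34 = 26)
Z(33) - 1*(-173) = 26 - 1*(-173) = 26 + 173 = 199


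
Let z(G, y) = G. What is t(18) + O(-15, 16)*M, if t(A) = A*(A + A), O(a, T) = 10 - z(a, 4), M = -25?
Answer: 23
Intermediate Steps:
O(a, T) = 10 - a
t(A) = 2*A² (t(A) = A*(2*A) = 2*A²)
t(18) + O(-15, 16)*M = 2*18² + (10 - 1*(-15))*(-25) = 2*324 + (10 + 15)*(-25) = 648 + 25*(-25) = 648 - 625 = 23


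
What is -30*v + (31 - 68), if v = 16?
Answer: -517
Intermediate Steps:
-30*v + (31 - 68) = -30*16 + (31 - 68) = -480 - 37 = -517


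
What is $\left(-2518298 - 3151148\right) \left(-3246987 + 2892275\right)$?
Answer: $2011020529552$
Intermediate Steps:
$\left(-2518298 - 3151148\right) \left(-3246987 + 2892275\right) = \left(-5669446\right) \left(-354712\right) = 2011020529552$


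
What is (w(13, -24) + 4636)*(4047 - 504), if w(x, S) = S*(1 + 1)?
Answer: 16255284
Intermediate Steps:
w(x, S) = 2*S (w(x, S) = S*2 = 2*S)
(w(13, -24) + 4636)*(4047 - 504) = (2*(-24) + 4636)*(4047 - 504) = (-48 + 4636)*3543 = 4588*3543 = 16255284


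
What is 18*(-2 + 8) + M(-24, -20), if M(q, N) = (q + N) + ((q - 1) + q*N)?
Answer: 519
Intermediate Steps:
M(q, N) = -1 + N + 2*q + N*q (M(q, N) = (N + q) + ((-1 + q) + N*q) = (N + q) + (-1 + q + N*q) = -1 + N + 2*q + N*q)
18*(-2 + 8) + M(-24, -20) = 18*(-2 + 8) + (-1 - 20 + 2*(-24) - 20*(-24)) = 18*6 + (-1 - 20 - 48 + 480) = 108 + 411 = 519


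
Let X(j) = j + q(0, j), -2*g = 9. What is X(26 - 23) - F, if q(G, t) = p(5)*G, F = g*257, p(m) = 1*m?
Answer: 2319/2 ≈ 1159.5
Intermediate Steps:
g = -9/2 (g = -1/2*9 = -9/2 ≈ -4.5000)
p(m) = m
F = -2313/2 (F = -9/2*257 = -2313/2 ≈ -1156.5)
q(G, t) = 5*G
X(j) = j (X(j) = j + 5*0 = j + 0 = j)
X(26 - 23) - F = (26 - 23) - 1*(-2313/2) = 3 + 2313/2 = 2319/2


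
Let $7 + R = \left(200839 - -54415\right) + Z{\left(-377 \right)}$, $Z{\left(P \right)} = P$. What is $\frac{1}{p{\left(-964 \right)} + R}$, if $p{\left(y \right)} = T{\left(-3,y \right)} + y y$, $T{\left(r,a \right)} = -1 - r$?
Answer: $\frac{1}{1184168} \approx 8.4447 \cdot 10^{-7}$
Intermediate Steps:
$p{\left(y \right)} = 2 + y^{2}$ ($p{\left(y \right)} = \left(-1 - -3\right) + y y = \left(-1 + 3\right) + y^{2} = 2 + y^{2}$)
$R = 254870$ ($R = -7 + \left(\left(200839 - -54415\right) - 377\right) = -7 + \left(\left(200839 + 54415\right) - 377\right) = -7 + \left(255254 - 377\right) = -7 + 254877 = 254870$)
$\frac{1}{p{\left(-964 \right)} + R} = \frac{1}{\left(2 + \left(-964\right)^{2}\right) + 254870} = \frac{1}{\left(2 + 929296\right) + 254870} = \frac{1}{929298 + 254870} = \frac{1}{1184168}$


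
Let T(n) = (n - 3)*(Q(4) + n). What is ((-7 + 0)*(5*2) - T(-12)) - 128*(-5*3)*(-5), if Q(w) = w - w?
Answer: -9850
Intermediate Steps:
Q(w) = 0
T(n) = n*(-3 + n) (T(n) = (n - 3)*(0 + n) = (-3 + n)*n = n*(-3 + n))
((-7 + 0)*(5*2) - T(-12)) - 128*(-5*3)*(-5) = ((-7 + 0)*(5*2) - (-12)*(-3 - 12)) - 128*(-5*3)*(-5) = (-7*10 - (-12)*(-15)) - (-1920)*(-5) = (-70 - 1*180) - 128*75 = (-70 - 180) - 9600 = -250 - 9600 = -9850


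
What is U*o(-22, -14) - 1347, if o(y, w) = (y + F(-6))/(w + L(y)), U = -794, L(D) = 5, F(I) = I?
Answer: -34355/9 ≈ -3817.2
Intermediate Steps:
o(y, w) = (-6 + y)/(5 + w) (o(y, w) = (y - 6)/(w + 5) = (-6 + y)/(5 + w))
U*o(-22, -14) - 1347 = -794*(-6 - 22)/(5 - 14) - 1347 = -794*(-28)/(-9) - 1347 = -(-794)*(-28)/9 - 1347 = -794*28/9 - 1347 = -22232/9 - 1347 = -34355/9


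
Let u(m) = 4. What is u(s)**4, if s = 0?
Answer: 256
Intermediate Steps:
u(s)**4 = 4**4 = 256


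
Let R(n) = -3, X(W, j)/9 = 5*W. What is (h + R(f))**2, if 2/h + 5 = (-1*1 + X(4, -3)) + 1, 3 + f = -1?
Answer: 273529/30625 ≈ 8.9316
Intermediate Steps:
X(W, j) = 45*W (X(W, j) = 9*(5*W) = 45*W)
f = -4 (f = -3 - 1 = -4)
h = 2/175 (h = 2/(-5 + ((-1*1 + 45*4) + 1)) = 2/(-5 + ((-1 + 180) + 1)) = 2/(-5 + (179 + 1)) = 2/(-5 + 180) = 2/175 ≈ 0.011429)
(h + R(f))**2 = (2/175 - 3)**2 = (-523/175)**2 = 273529/30625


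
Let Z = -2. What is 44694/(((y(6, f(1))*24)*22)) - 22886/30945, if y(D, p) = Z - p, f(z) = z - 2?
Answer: -232523273/2723160 ≈ -85.387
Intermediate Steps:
f(z) = -2 + z
y(D, p) = -2 - p
44694/(((y(6, f(1))*24)*22)) - 22886/30945 = 44694/((((-2 - (-2 + 1))*24)*22)) - 22886/30945 = 44694/((((-2 - 1*(-1))*24)*22)) - 22886*1/30945 = 44694/((((-2 + 1)*24)*22)) - 22886/30945 = 44694/((-1*24*22)) - 22886/30945 = 44694/((-24*22)) - 22886/30945 = 44694/(-528) - 22886/30945 = 44694*(-1/528) - 22886/30945 = -7449/88 - 22886/30945 = -232523273/2723160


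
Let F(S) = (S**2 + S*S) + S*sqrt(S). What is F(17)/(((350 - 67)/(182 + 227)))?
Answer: 236402/283 + 6953*sqrt(17)/283 ≈ 936.64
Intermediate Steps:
F(S) = S**(3/2) + 2*S**2 (F(S) = (S**2 + S**2) + S**(3/2) = 2*S**2 + S**(3/2) = S**(3/2) + 2*S**2)
F(17)/(((350 - 67)/(182 + 227))) = (17**(3/2) + 2*17**2)/(((350 - 67)/(182 + 227))) = (17*sqrt(17) + 2*289)/((283/409)) = (17*sqrt(17) + 578)/((283*(1/409))) = (578 + 17*sqrt(17))/(283/409) = (578 + 17*sqrt(17))*(409/283) = 236402/283 + 6953*sqrt(17)/283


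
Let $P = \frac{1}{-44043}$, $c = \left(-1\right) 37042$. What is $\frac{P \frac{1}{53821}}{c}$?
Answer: $\frac{1}{87805775619726} \approx 1.1389 \cdot 10^{-14}$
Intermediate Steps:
$c = -37042$
$P = - \frac{1}{44043} \approx -2.2705 \cdot 10^{-5}$
$\frac{P \frac{1}{53821}}{c} = \frac{\left(- \frac{1}{44043}\right) \frac{1}{53821}}{-37042} = \left(- \frac{1}{44043}\right) \frac{1}{53821} \left(- \frac{1}{37042}\right) = \left(- \frac{1}{2370438303}\right) \left(- \frac{1}{37042}\right) = \frac{1}{87805775619726}$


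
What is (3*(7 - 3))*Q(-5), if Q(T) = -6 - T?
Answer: -12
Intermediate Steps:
(3*(7 - 3))*Q(-5) = (3*(7 - 3))*(-6 - 1*(-5)) = (3*4)*(-6 + 5) = 12*(-1) = -12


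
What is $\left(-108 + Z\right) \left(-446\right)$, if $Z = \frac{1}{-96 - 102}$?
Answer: $\frac{4768855}{99} \approx 48170.0$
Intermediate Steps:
$Z = - \frac{1}{198}$ ($Z = \frac{1}{-198} = - \frac{1}{198} \approx -0.0050505$)
$\left(-108 + Z\right) \left(-446\right) = \left(-108 - \frac{1}{198}\right) \left(-446\right) = \left(- \frac{21385}{198}\right) \left(-446\right) = \frac{4768855}{99}$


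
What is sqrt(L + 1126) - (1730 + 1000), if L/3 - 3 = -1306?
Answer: -2730 + 11*I*sqrt(23) ≈ -2730.0 + 52.754*I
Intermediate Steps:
L = -3909 (L = 9 + 3*(-1306) = 9 - 3918 = -3909)
sqrt(L + 1126) - (1730 + 1000) = sqrt(-3909 + 1126) - (1730 + 1000) = sqrt(-2783) - 1*2730 = 11*I*sqrt(23) - 2730 = -2730 + 11*I*sqrt(23)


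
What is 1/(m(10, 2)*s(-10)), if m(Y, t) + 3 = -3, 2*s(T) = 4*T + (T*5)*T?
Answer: -1/1380 ≈ -0.00072464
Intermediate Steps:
s(T) = 2*T + 5*T²/2 (s(T) = (4*T + (T*5)*T)/2 = (4*T + (5*T)*T)/2 = (4*T + 5*T²)/2 = 2*T + 5*T²/2)
m(Y, t) = -6 (m(Y, t) = -3 - 3 = -6)
1/(m(10, 2)*s(-10)) = 1/(-3*(-10)*(4 + 5*(-10))) = 1/(-3*(-10)*(4 - 50)) = 1/(-3*(-10)*(-46)) = 1/(-6*230) = 1/(-1380) = -1/1380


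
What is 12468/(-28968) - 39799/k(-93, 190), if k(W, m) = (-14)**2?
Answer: -48139215/236572 ≈ -203.49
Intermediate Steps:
k(W, m) = 196
12468/(-28968) - 39799/k(-93, 190) = 12468/(-28968) - 39799/196 = 12468*(-1/28968) - 39799*1/196 = -1039/2414 - 39799/196 = -48139215/236572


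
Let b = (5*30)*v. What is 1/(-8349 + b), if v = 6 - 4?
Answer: -1/8049 ≈ -0.00012424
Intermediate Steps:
v = 2
b = 300 (b = (5*30)*2 = 150*2 = 300)
1/(-8349 + b) = 1/(-8349 + 300) = 1/(-8049) = -1/8049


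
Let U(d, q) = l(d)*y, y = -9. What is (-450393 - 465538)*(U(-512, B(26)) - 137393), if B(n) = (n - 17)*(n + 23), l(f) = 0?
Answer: 125842507883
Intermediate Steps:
B(n) = (-17 + n)*(23 + n)
U(d, q) = 0 (U(d, q) = 0*(-9) = 0)
(-450393 - 465538)*(U(-512, B(26)) - 137393) = (-450393 - 465538)*(0 - 137393) = -915931*(-137393) = 125842507883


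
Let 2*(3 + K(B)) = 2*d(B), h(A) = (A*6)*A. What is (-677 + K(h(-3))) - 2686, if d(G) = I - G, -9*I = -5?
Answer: -30775/9 ≈ -3419.4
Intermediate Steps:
h(A) = 6*A**2 (h(A) = (6*A)*A = 6*A**2)
I = 5/9 (I = -1/9*(-5) = 5/9 ≈ 0.55556)
d(G) = 5/9 - G
K(B) = -22/9 - B (K(B) = -3 + (2*(5/9 - B))/2 = -3 + (10/9 - 2*B)/2 = -3 + (5/9 - B) = -22/9 - B)
(-677 + K(h(-3))) - 2686 = (-677 + (-22/9 - 6*(-3)**2)) - 2686 = (-677 + (-22/9 - 6*9)) - 2686 = (-677 + (-22/9 - 1*54)) - 2686 = (-677 + (-22/9 - 54)) - 2686 = (-677 - 508/9) - 2686 = -6601/9 - 2686 = -30775/9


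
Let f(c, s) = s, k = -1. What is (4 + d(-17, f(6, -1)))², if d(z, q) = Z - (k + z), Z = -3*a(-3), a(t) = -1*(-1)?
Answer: 361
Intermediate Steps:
a(t) = 1
Z = -3 (Z = -3*1 = -3)
d(z, q) = -2 - z (d(z, q) = -3 - (-1 + z) = -3 + (1 - z) = -2 - z)
(4 + d(-17, f(6, -1)))² = (4 + (-2 - 1*(-17)))² = (4 + (-2 + 17))² = (4 + 15)² = 19² = 361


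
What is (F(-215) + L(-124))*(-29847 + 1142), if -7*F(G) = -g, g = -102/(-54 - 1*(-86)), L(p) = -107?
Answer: 345464675/112 ≈ 3.0845e+6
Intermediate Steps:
g = -51/16 (g = -102/(-54 + 86) = -102/32 = -102*1/32 = -51/16 ≈ -3.1875)
F(G) = -51/112 (F(G) = -(-1)*(-51)/(7*16) = -⅐*51/16 = -51/112)
(F(-215) + L(-124))*(-29847 + 1142) = (-51/112 - 107)*(-29847 + 1142) = -12035/112*(-28705) = 345464675/112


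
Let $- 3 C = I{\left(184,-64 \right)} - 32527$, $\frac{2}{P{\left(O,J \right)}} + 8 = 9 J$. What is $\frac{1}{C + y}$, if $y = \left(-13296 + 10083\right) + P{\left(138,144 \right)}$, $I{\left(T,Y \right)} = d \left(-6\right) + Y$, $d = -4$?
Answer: $\frac{1932}{14765635} \approx 0.00013084$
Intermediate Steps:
$I{\left(T,Y \right)} = 24 + Y$ ($I{\left(T,Y \right)} = \left(-4\right) \left(-6\right) + Y = 24 + Y$)
$P{\left(O,J \right)} = \frac{2}{-8 + 9 J}$
$C = \frac{32567}{3}$ ($C = - \frac{\left(24 - 64\right) - 32527}{3} = - \frac{-40 - 32527}{3} = \left(- \frac{1}{3}\right) \left(-32567\right) = \frac{32567}{3} \approx 10856.0$)
$y = - \frac{2069171}{644}$ ($y = \left(-13296 + 10083\right) + \frac{2}{-8 + 9 \cdot 144} = -3213 + \frac{2}{-8 + 1296} = -3213 + \frac{2}{1288} = -3213 + 2 \cdot \frac{1}{1288} = -3213 + \frac{1}{644} = - \frac{2069171}{644} \approx -3213.0$)
$\frac{1}{C + y} = \frac{1}{\frac{32567}{3} - \frac{2069171}{644}} = \frac{1}{\frac{14765635}{1932}} = \frac{1932}{14765635}$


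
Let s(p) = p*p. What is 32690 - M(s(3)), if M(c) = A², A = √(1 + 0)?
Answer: 32689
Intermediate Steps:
A = 1 (A = √1 = 1)
s(p) = p²
M(c) = 1 (M(c) = 1² = 1)
32690 - M(s(3)) = 32690 - 1*1 = 32690 - 1 = 32689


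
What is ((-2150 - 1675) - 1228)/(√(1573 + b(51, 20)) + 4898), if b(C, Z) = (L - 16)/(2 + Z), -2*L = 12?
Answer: -12374797/11994416 + 5053*√393/11994416 ≈ -1.0234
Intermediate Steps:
L = -6 (L = -½*12 = -6)
b(C, Z) = -22/(2 + Z) (b(C, Z) = (-6 - 16)/(2 + Z) = -22/(2 + Z))
((-2150 - 1675) - 1228)/(√(1573 + b(51, 20)) + 4898) = ((-2150 - 1675) - 1228)/(√(1573 - 22/(2 + 20)) + 4898) = (-3825 - 1228)/(√(1573 - 22/22) + 4898) = -5053/(√(1573 - 22*1/22) + 4898) = -5053/(√(1573 - 1) + 4898) = -5053/(√1572 + 4898) = -5053/(2*√393 + 4898) = -5053/(4898 + 2*√393)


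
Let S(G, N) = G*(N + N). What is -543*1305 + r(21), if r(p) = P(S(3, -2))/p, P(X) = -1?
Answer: -14880916/21 ≈ -7.0862e+5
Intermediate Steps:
S(G, N) = 2*G*N (S(G, N) = G*(2*N) = 2*G*N)
r(p) = -1/p
-543*1305 + r(21) = -543*1305 - 1/21 = -708615 - 1*1/21 = -708615 - 1/21 = -14880916/21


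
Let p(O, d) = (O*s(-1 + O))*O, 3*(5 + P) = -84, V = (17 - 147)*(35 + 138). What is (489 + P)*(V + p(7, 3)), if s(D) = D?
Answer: -10121376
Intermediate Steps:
V = -22490 (V = -130*173 = -22490)
P = -33 (P = -5 + (1/3)*(-84) = -5 - 28 = -33)
p(O, d) = O**2*(-1 + O) (p(O, d) = (O*(-1 + O))*O = O**2*(-1 + O))
(489 + P)*(V + p(7, 3)) = (489 - 33)*(-22490 + 7**2*(-1 + 7)) = 456*(-22490 + 49*6) = 456*(-22490 + 294) = 456*(-22196) = -10121376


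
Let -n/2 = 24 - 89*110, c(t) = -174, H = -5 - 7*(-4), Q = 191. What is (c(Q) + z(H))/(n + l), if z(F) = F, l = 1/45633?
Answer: -6890583/891303757 ≈ -0.0077309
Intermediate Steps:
l = 1/45633 ≈ 2.1914e-5
H = 23 (H = -5 + 28 = 23)
n = 19532 (n = -2*(24 - 89*110) = -2*(24 - 9790) = -2*(-9766) = 19532)
(c(Q) + z(H))/(n + l) = (-174 + 23)/(19532 + 1/45633) = -151/891303757/45633 = -151*45633/891303757 = -6890583/891303757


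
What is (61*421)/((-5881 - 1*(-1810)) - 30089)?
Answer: -421/560 ≈ -0.75179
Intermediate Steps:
(61*421)/((-5881 - 1*(-1810)) - 30089) = 25681/((-5881 + 1810) - 30089) = 25681/(-4071 - 30089) = 25681/(-34160) = 25681*(-1/34160) = -421/560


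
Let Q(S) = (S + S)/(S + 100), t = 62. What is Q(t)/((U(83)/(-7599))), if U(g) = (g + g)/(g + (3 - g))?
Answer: -78523/747 ≈ -105.12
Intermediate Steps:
Q(S) = 2*S/(100 + S) (Q(S) = (2*S)/(100 + S) = 2*S/(100 + S))
U(g) = 2*g/3 (U(g) = (2*g)/3 = (2*g)*(1/3) = 2*g/3)
Q(t)/((U(83)/(-7599))) = (2*62/(100 + 62))/((((2/3)*83)/(-7599))) = (2*62/162)/(((166/3)*(-1/7599))) = (2*62*(1/162))/(-166/22797) = (62/81)*(-22797/166) = -78523/747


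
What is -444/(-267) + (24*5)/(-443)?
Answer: 54884/39427 ≈ 1.3920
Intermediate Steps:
-444/(-267) + (24*5)/(-443) = -444*(-1/267) + 120*(-1/443) = 148/89 - 120/443 = 54884/39427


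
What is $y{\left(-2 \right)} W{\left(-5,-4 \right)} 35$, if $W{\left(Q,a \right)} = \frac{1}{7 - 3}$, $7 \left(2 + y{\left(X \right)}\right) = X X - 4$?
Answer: $- \frac{35}{2} \approx -17.5$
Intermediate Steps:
$y{\left(X \right)} = - \frac{18}{7} + \frac{X^{2}}{7}$ ($y{\left(X \right)} = -2 + \frac{X X - 4}{7} = -2 + \frac{X^{2} - 4}{7} = -2 + \frac{-4 + X^{2}}{7} = -2 + \left(- \frac{4}{7} + \frac{X^{2}}{7}\right) = - \frac{18}{7} + \frac{X^{2}}{7}$)
$W{\left(Q,a \right)} = \frac{1}{4}$
$y{\left(-2 \right)} W{\left(-5,-4 \right)} 35 = \left(- \frac{18}{7} + \frac{\left(-2\right)^{2}}{7}\right) \frac{1}{4} \cdot 35 = \left(- \frac{18}{7} + \frac{1}{7} \cdot 4\right) \frac{1}{4} \cdot 35 = \left(- \frac{18}{7} + \frac{4}{7}\right) \frac{1}{4} \cdot 35 = \left(-2\right) \frac{1}{4} \cdot 35 = \left(- \frac{1}{2}\right) 35 = - \frac{35}{2}$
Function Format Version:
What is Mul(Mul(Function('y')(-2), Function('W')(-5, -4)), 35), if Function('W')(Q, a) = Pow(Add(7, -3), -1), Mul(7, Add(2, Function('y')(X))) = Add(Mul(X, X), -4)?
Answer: Rational(-35, 2) ≈ -17.500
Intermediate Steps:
Function('y')(X) = Add(Rational(-18, 7), Mul(Rational(1, 7), Pow(X, 2))) (Function('y')(X) = Add(-2, Mul(Rational(1, 7), Add(Mul(X, X), -4))) = Add(-2, Mul(Rational(1, 7), Add(Pow(X, 2), -4))) = Add(-2, Mul(Rational(1, 7), Add(-4, Pow(X, 2)))) = Add(-2, Add(Rational(-4, 7), Mul(Rational(1, 7), Pow(X, 2)))) = Add(Rational(-18, 7), Mul(Rational(1, 7), Pow(X, 2))))
Function('W')(Q, a) = Rational(1, 4) (Function('W')(Q, a) = Pow(4, -1) = Rational(1, 4))
Mul(Mul(Function('y')(-2), Function('W')(-5, -4)), 35) = Mul(Mul(Add(Rational(-18, 7), Mul(Rational(1, 7), Pow(-2, 2))), Rational(1, 4)), 35) = Mul(Mul(Add(Rational(-18, 7), Mul(Rational(1, 7), 4)), Rational(1, 4)), 35) = Mul(Mul(Add(Rational(-18, 7), Rational(4, 7)), Rational(1, 4)), 35) = Mul(Mul(-2, Rational(1, 4)), 35) = Mul(Rational(-1, 2), 35) = Rational(-35, 2)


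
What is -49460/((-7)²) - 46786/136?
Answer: -4509537/3332 ≈ -1353.4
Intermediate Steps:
-49460/((-7)²) - 46786/136 = -49460/49 - 46786*1/136 = -49460*1/49 - 23393/68 = -49460/49 - 23393/68 = -4509537/3332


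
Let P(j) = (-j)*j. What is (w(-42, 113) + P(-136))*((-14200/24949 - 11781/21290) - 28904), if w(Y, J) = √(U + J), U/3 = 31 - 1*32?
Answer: 141987934020947232/265582105 - 15353366568009*√110/531164210 ≈ 5.3433e+8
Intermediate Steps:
P(j) = -j²
U = -3 (U = 3*(31 - 1*32) = 3*(31 - 32) = 3*(-1) = -3)
w(Y, J) = √(-3 + J)
(w(-42, 113) + P(-136))*((-14200/24949 - 11781/21290) - 28904) = (√(-3 + 113) - 1*(-136)²)*((-14200/24949 - 11781/21290) - 28904) = (√110 - 1*18496)*((-14200*1/24949 - 11781*1/21290) - 28904) = (√110 - 18496)*((-14200/24949 - 11781/21290) - 28904) = (-18496 + √110)*(-596242169/531164210 - 28904) = (-18496 + √110)*(-15353366568009/531164210) = 141987934020947232/265582105 - 15353366568009*√110/531164210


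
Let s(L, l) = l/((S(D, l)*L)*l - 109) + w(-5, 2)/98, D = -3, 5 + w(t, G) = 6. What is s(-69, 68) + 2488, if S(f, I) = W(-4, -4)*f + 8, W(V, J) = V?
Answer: 22907108261/9207002 ≈ 2488.0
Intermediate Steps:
w(t, G) = 1 (w(t, G) = -5 + 6 = 1)
S(f, I) = 8 - 4*f (S(f, I) = -4*f + 8 = 8 - 4*f)
s(L, l) = 1/98 + l/(-109 + 20*L*l) (s(L, l) = l/(((8 - 4*(-3))*L)*l - 109) + 1/98 = l/(((8 + 12)*L)*l - 109) + 1*(1/98) = l/((20*L)*l - 109) + 1/98 = l/(20*L*l - 109) + 1/98 = l/(-109 + 20*L*l) + 1/98 = 1/98 + l/(-109 + 20*L*l))
s(-69, 68) + 2488 = (-109 + 98*68 + 20*(-69)*68)/(98*(-109 + 20*(-69)*68)) + 2488 = (-109 + 6664 - 93840)/(98*(-109 - 93840)) + 2488 = (1/98)*(-87285)/(-93949) + 2488 = (1/98)*(-1/93949)*(-87285) + 2488 = 87285/9207002 + 2488 = 22907108261/9207002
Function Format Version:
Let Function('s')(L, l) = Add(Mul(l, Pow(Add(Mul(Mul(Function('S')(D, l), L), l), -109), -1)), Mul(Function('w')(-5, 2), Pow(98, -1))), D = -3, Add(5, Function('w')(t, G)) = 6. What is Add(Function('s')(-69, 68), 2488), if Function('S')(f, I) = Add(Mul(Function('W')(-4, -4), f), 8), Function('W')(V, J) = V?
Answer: Rational(22907108261, 9207002) ≈ 2488.0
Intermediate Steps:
Function('w')(t, G) = 1 (Function('w')(t, G) = Add(-5, 6) = 1)
Function('S')(f, I) = Add(8, Mul(-4, f)) (Function('S')(f, I) = Add(Mul(-4, f), 8) = Add(8, Mul(-4, f)))
Function('s')(L, l) = Add(Rational(1, 98), Mul(l, Pow(Add(-109, Mul(20, L, l)), -1))) (Function('s')(L, l) = Add(Mul(l, Pow(Add(Mul(Mul(Add(8, Mul(-4, -3)), L), l), -109), -1)), Mul(1, Pow(98, -1))) = Add(Mul(l, Pow(Add(Mul(Mul(Add(8, 12), L), l), -109), -1)), Mul(1, Rational(1, 98))) = Add(Mul(l, Pow(Add(Mul(Mul(20, L), l), -109), -1)), Rational(1, 98)) = Add(Mul(l, Pow(Add(Mul(20, L, l), -109), -1)), Rational(1, 98)) = Add(Mul(l, Pow(Add(-109, Mul(20, L, l)), -1)), Rational(1, 98)) = Add(Rational(1, 98), Mul(l, Pow(Add(-109, Mul(20, L, l)), -1))))
Add(Function('s')(-69, 68), 2488) = Add(Mul(Rational(1, 98), Pow(Add(-109, Mul(20, -69, 68)), -1), Add(-109, Mul(98, 68), Mul(20, -69, 68))), 2488) = Add(Mul(Rational(1, 98), Pow(Add(-109, -93840), -1), Add(-109, 6664, -93840)), 2488) = Add(Mul(Rational(1, 98), Pow(-93949, -1), -87285), 2488) = Add(Mul(Rational(1, 98), Rational(-1, 93949), -87285), 2488) = Add(Rational(87285, 9207002), 2488) = Rational(22907108261, 9207002)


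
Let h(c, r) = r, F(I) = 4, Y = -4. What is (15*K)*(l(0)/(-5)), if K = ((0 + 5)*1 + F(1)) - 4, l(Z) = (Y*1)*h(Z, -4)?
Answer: -240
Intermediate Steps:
l(Z) = 16 (l(Z) = -4*1*(-4) = -4*(-4) = 16)
K = 5 (K = ((0 + 5)*1 + 4) - 4 = (5*1 + 4) - 4 = (5 + 4) - 4 = 9 - 4 = 5)
(15*K)*(l(0)/(-5)) = (15*5)*(16/(-5)) = 75*(16*(-⅕)) = 75*(-16/5) = -240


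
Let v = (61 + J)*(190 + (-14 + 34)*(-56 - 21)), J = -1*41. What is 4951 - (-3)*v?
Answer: -76049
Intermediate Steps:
J = -41
v = -27000 (v = (61 - 41)*(190 + (-14 + 34)*(-56 - 21)) = 20*(190 + 20*(-77)) = 20*(190 - 1540) = 20*(-1350) = -27000)
4951 - (-3)*v = 4951 - (-3)*(-27000) = 4951 - 1*81000 = 4951 - 81000 = -76049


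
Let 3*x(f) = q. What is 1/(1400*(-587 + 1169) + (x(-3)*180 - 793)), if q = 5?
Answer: 1/814307 ≈ 1.2280e-6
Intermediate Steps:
x(f) = 5/3 (x(f) = (⅓)*5 = 5/3)
1/(1400*(-587 + 1169) + (x(-3)*180 - 793)) = 1/(1400*(-587 + 1169) + ((5/3)*180 - 793)) = 1/(1400*582 + (300 - 793)) = 1/(814800 - 493) = 1/814307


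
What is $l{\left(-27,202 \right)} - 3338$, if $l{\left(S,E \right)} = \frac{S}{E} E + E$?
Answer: $-3163$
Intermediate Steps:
$l{\left(S,E \right)} = E + S$ ($l{\left(S,E \right)} = S + E = E + S$)
$l{\left(-27,202 \right)} - 3338 = \left(202 - 27\right) - 3338 = 175 - 3338 = -3163$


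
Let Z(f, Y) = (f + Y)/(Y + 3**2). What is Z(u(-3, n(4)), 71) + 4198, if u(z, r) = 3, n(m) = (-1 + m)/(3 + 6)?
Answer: 167957/40 ≈ 4198.9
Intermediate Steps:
n(m) = -1/9 + m/9 (n(m) = (-1 + m)/9 = (-1 + m)*(1/9) = -1/9 + m/9)
Z(f, Y) = (Y + f)/(9 + Y) (Z(f, Y) = (Y + f)/(Y + 9) = (Y + f)/(9 + Y))
Z(u(-3, n(4)), 71) + 4198 = (71 + 3)/(9 + 71) + 4198 = 74/80 + 4198 = (1/80)*74 + 4198 = 37/40 + 4198 = 167957/40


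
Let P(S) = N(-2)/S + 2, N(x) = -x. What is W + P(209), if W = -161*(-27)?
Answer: 908943/209 ≈ 4349.0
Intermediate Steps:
W = 4347
P(S) = 2 + 2/S (P(S) = (-1*(-2))/S + 2 = 2/S + 2 = 2 + 2/S)
W + P(209) = 4347 + (2 + 2/209) = 4347 + 420/209 = 908943/209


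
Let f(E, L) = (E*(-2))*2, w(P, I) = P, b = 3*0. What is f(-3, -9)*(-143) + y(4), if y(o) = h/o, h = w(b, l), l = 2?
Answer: -1716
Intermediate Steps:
b = 0
f(E, L) = -4*E (f(E, L) = -2*E*2 = -4*E)
h = 0
y(o) = 0 (y(o) = 0/o = 0)
f(-3, -9)*(-143) + y(4) = -4*(-3)*(-143) + 0 = 12*(-143) + 0 = -1716 + 0 = -1716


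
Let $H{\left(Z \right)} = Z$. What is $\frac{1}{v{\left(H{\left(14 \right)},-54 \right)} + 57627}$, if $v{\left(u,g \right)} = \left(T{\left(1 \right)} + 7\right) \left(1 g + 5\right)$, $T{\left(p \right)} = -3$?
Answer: $\frac{1}{57431} \approx 1.7412 \cdot 10^{-5}$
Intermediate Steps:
$v{\left(u,g \right)} = 20 + 4 g$ ($v{\left(u,g \right)} = \left(-3 + 7\right) \left(1 g + 5\right) = 4 \left(g + 5\right) = 4 \left(5 + g\right) = 20 + 4 g$)
$\frac{1}{v{\left(H{\left(14 \right)},-54 \right)} + 57627} = \frac{1}{\left(20 + 4 \left(-54\right)\right) + 57627} = \frac{1}{\left(20 - 216\right) + 57627} = \frac{1}{-196 + 57627} = \frac{1}{57431}$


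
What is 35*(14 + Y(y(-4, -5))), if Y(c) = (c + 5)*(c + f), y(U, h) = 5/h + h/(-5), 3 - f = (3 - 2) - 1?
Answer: 1015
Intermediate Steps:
f = 3 (f = 3 - ((3 - 2) - 1) = 3 - (1 - 1) = 3 - 1*0 = 3 + 0 = 3)
y(U, h) = 5/h - h/5 (y(U, h) = 5/h + h*(-1/5) = 5/h - h/5)
Y(c) = (3 + c)*(5 + c) (Y(c) = (c + 5)*(c + 3) = (5 + c)*(3 + c) = (3 + c)*(5 + c))
35*(14 + Y(y(-4, -5))) = 35*(14 + (15 + (5/(-5) - 1/5*(-5))**2 + 8*(5/(-5) - 1/5*(-5)))) = 35*(14 + (15 + (5*(-1/5) + 1)**2 + 8*(5*(-1/5) + 1))) = 35*(14 + (15 + (-1 + 1)**2 + 8*(-1 + 1))) = 35*(14 + (15 + 0**2 + 8*0)) = 35*(14 + (15 + 0 + 0)) = 35*(14 + 15) = 35*29 = 1015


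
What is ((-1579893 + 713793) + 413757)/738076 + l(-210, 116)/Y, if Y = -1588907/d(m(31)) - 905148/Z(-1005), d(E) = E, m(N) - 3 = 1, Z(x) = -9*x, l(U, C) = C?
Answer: -240950255219203/392964904221516 ≈ -0.61316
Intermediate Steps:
m(N) = 4 (m(N) = 3 + 1 = 4)
Y = -532417941/1340 (Y = -1588907/4 - 905148/((-9*(-1005))) = -1588907*1/4 - 905148/9045 = -1588907/4 - 905148*1/9045 = -1588907/4 - 33524/335 = -532417941/1340 ≈ -3.9733e+5)
((-1579893 + 713793) + 413757)/738076 + l(-210, 116)/Y = ((-1579893 + 713793) + 413757)/738076 + 116/(-532417941/1340) = (-866100 + 413757)*(1/738076) + 116*(-1340/532417941) = -452343*1/738076 - 155440/532417941 = -452343/738076 - 155440/532417941 = -240950255219203/392964904221516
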